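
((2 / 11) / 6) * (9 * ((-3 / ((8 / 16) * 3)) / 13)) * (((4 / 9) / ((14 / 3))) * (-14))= 8 / 143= 0.06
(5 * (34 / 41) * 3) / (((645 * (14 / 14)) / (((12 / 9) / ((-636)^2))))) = 17 / 267422418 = 0.00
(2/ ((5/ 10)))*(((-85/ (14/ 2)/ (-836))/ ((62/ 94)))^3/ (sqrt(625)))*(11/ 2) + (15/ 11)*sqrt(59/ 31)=2550411995/ 271378447133024 + 15*sqrt(1829)/ 341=1.88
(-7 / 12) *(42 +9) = -119 / 4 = -29.75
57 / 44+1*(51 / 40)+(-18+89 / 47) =-279923 / 20680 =-13.54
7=7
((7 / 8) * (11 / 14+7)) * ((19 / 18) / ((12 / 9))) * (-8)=-2071 / 48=-43.15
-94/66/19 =-0.07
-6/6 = -1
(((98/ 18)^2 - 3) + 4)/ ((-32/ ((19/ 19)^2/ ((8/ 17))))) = -21097/ 10368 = -2.03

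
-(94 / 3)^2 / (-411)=8836 / 3699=2.39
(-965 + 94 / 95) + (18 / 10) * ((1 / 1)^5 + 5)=-18111 / 19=-953.21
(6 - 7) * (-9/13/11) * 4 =36/143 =0.25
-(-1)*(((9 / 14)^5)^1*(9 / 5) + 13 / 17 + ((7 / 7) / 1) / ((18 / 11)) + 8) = 3938853113 / 411435360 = 9.57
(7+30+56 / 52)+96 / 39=527 / 13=40.54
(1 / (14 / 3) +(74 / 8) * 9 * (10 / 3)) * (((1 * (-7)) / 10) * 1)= -972 / 5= -194.40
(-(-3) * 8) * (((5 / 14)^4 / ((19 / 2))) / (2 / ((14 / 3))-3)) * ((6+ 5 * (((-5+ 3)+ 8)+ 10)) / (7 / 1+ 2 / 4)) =-10750 / 58653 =-0.18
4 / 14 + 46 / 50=211 / 175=1.21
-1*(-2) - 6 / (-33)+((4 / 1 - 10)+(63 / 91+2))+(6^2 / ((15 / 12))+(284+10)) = 321.67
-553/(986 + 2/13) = -7189/12820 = -0.56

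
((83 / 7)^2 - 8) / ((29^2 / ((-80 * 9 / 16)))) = -292365 / 41209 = -7.09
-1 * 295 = -295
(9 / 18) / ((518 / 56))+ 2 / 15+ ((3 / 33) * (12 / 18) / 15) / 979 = 0.19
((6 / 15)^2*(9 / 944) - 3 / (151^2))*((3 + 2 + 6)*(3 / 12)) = 2062599 / 538103600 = 0.00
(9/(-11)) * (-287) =2583/11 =234.82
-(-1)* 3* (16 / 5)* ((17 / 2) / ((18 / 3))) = 68 / 5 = 13.60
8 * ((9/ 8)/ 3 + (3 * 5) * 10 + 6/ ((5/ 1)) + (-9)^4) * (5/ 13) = 268503/ 13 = 20654.08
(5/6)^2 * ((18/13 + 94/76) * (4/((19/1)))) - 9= -727891/84474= -8.62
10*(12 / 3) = 40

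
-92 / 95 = -0.97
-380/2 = -190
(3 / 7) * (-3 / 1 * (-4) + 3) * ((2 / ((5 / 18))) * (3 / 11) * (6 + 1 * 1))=972 / 11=88.36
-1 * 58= -58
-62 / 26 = -31 / 13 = -2.38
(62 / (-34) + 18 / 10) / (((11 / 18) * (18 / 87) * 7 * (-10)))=87 / 32725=0.00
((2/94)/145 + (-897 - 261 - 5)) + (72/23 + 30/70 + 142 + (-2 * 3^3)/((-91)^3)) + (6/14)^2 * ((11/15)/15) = -600887518652004/590592431975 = -1017.43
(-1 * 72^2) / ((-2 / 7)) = 18144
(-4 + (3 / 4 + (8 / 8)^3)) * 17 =-153 / 4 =-38.25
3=3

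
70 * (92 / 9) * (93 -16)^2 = 38182760 / 9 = 4242528.89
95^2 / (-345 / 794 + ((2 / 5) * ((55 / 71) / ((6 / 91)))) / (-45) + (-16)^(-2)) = -8791638048000 / 521201987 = -16868.01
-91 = -91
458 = 458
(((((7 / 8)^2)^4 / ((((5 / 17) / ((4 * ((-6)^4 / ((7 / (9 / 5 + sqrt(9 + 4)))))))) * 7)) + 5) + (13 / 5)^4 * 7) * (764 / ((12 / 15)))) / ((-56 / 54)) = -462477000556341 / 917504000 - 119349683523 * sqrt(13) / 1048576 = -914446.40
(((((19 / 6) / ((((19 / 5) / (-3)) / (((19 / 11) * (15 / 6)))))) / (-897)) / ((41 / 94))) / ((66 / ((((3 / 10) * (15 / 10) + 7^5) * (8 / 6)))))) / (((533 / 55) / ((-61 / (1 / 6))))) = -41616010175 / 117612846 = -353.84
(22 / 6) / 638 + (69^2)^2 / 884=1972039969 / 76908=25641.55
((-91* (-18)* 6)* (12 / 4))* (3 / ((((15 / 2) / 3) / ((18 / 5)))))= 3184272 / 25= 127370.88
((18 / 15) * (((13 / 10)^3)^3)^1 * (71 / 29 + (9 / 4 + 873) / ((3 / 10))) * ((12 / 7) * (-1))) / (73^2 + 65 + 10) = -16163515802818449 / 1371265000000000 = -11.79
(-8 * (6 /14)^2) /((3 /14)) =-48 /7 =-6.86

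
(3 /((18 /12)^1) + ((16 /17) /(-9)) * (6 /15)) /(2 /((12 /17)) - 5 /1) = -0.90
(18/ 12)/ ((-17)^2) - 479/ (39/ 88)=-24363739/ 22542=-1080.82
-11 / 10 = -1.10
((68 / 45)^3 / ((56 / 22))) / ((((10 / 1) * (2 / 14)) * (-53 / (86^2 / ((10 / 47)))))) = -75143981264 / 120740625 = -622.36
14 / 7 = 2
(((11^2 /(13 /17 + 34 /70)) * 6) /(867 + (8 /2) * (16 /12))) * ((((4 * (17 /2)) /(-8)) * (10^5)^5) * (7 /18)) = -2677314062500000000000000000000 /243381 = -11000505637251880795953670.00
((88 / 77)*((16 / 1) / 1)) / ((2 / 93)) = 5952 / 7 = 850.29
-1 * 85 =-85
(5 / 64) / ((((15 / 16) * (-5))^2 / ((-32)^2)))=4096 / 1125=3.64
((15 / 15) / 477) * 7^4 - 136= -130.97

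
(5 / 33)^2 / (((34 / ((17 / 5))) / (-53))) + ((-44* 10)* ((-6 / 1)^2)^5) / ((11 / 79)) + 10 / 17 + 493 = -7074673180669067 / 37026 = -191073115666.53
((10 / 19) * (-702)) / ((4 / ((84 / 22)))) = -73710 / 209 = -352.68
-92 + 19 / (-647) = -59543 / 647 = -92.03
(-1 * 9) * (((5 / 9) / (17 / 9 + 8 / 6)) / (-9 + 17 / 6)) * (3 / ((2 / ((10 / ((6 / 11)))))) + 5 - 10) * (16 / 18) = 5400 / 1073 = 5.03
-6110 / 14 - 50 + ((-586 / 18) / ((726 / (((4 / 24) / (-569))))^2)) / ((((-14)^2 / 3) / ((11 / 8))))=-1277891493228726053 / 2627089707078144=-486.43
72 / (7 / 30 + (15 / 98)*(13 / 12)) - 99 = 191007 / 2347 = 81.38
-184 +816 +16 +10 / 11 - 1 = 7127 / 11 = 647.91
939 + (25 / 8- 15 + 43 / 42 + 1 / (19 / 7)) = 2963827 / 3192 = 928.52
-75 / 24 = -3.12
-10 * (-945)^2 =-8930250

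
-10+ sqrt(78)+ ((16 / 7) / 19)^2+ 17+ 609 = sqrt(78)+ 10896680 / 17689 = 624.85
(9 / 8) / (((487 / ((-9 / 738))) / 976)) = -549 / 19967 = -0.03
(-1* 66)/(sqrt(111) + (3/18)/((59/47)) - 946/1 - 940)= 0.04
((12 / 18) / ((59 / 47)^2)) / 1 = 4418 / 10443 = 0.42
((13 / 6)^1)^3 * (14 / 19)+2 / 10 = 78947 / 10260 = 7.69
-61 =-61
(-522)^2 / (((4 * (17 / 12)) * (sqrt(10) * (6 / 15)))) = 204363 * sqrt(10) / 17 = 38014.86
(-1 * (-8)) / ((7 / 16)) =128 / 7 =18.29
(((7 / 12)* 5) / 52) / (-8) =-35 / 4992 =-0.01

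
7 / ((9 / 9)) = 7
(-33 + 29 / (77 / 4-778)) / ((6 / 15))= -100271 / 1214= -82.60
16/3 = 5.33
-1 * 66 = -66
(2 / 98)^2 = 1 / 2401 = 0.00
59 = 59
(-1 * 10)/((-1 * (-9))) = -10/9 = -1.11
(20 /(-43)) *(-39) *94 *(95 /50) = 139308 /43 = 3239.72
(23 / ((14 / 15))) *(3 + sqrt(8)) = 345 *sqrt(2) / 7 + 1035 / 14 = 143.63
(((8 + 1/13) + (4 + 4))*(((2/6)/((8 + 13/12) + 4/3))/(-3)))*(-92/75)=76912/365625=0.21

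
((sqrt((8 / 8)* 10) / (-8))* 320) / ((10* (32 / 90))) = -45* sqrt(10) / 4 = -35.58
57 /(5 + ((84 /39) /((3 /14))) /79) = 175617 /15797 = 11.12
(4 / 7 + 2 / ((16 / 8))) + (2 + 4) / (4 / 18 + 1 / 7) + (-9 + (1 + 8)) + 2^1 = 20.01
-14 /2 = -7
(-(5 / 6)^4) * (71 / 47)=-44375 / 60912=-0.73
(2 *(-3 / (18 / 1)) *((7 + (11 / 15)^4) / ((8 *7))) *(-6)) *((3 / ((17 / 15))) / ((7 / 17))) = 92254 / 55125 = 1.67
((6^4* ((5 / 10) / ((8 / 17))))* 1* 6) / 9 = 918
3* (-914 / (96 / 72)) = -4113 / 2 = -2056.50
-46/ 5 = -9.20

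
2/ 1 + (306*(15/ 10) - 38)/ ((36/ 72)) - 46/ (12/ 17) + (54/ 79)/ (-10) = 1845673/ 2370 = 778.76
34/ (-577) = -34/ 577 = -0.06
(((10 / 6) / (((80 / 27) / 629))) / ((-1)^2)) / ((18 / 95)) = 59755 / 32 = 1867.34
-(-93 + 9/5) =456/5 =91.20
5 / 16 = 0.31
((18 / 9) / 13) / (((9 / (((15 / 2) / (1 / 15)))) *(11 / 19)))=3.32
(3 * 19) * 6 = 342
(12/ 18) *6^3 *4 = 576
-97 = -97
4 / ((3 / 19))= 76 / 3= 25.33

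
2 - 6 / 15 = 8 / 5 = 1.60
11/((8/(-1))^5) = -11/32768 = -0.00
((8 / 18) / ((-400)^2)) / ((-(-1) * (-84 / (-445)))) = 89 / 6048000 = 0.00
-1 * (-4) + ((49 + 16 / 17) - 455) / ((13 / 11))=-74862 / 221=-338.74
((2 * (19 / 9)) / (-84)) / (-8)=19 / 3024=0.01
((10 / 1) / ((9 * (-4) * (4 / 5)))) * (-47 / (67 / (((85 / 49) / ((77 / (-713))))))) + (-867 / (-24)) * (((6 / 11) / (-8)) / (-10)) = -2669114257 / 728038080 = -3.67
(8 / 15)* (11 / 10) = 44 / 75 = 0.59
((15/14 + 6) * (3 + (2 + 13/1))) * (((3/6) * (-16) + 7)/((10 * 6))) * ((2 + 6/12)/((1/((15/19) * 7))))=-4455/152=-29.31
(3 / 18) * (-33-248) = -281 / 6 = -46.83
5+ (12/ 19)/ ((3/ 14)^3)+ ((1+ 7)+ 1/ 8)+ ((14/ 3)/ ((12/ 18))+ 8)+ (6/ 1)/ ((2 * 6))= 126967/ 1368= 92.81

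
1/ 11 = 0.09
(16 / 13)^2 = 256 / 169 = 1.51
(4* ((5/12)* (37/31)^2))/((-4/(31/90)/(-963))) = 146483/744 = 196.89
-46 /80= -23 /40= -0.58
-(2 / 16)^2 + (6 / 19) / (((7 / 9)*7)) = 2525 / 59584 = 0.04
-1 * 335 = -335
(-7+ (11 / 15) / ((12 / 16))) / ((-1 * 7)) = 271 / 315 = 0.86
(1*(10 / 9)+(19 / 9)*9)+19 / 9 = 200 / 9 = 22.22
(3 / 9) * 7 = 7 / 3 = 2.33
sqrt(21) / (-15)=-sqrt(21) / 15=-0.31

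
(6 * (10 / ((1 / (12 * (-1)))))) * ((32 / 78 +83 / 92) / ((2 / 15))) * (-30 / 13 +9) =-184357350 / 3887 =-47429.21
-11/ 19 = -0.58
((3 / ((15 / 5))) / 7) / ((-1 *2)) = -1 / 14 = -0.07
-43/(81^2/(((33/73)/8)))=-473/1277208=-0.00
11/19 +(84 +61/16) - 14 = 22615/304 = 74.39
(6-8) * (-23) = 46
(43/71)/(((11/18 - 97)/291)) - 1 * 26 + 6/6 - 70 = -11927809/123185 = -96.83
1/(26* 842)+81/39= 2.08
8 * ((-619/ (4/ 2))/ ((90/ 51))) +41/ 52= -1093777/ 780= -1402.28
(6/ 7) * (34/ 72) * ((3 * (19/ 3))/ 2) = 323/ 84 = 3.85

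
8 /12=2 /3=0.67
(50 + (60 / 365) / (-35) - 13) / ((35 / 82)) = 7750886 / 89425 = 86.67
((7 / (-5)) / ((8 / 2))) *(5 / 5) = -7 / 20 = -0.35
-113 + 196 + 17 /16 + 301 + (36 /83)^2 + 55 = 48526185 /110224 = 440.25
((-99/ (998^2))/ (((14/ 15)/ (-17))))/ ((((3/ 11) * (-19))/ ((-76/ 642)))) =30855/ 746006996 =0.00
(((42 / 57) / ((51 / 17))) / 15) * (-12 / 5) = -56 / 1425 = -0.04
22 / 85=0.26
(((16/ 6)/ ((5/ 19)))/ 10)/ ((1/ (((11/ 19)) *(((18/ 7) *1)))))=264/ 175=1.51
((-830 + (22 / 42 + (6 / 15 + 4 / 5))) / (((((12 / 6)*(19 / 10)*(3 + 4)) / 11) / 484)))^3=-4556115892963748.61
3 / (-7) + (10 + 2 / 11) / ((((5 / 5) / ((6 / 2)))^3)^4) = 416649711 / 77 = 5411035.21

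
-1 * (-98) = 98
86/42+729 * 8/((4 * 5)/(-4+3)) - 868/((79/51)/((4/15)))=-3641341/8295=-438.98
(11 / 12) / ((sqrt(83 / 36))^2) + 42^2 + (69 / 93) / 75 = 340486534 / 192975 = 1764.41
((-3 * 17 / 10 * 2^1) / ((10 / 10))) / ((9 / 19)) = -323 / 15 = -21.53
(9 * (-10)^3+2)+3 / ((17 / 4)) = -152954 / 17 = -8997.29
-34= -34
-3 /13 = -0.23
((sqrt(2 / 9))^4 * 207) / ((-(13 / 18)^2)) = -3312 / 169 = -19.60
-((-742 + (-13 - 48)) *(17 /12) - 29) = 13999 /12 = 1166.58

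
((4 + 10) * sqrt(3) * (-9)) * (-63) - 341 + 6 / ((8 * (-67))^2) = -48983965 / 143648 + 7938 * sqrt(3) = 13408.02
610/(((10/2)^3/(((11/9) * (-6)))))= -2684/75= -35.79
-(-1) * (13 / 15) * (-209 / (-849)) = 2717 / 12735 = 0.21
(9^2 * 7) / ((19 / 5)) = 2835 / 19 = 149.21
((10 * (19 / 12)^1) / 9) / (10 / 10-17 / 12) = -38 / 9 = -4.22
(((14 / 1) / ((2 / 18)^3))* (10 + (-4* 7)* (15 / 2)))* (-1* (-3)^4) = 165337200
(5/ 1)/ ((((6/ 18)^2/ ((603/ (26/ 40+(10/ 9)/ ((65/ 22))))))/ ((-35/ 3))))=-105826500/ 343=-308532.07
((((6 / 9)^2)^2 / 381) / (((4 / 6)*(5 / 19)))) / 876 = 0.00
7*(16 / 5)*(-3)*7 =-2352 / 5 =-470.40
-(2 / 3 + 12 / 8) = -13 / 6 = -2.17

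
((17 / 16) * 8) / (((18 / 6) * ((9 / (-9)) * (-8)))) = 17 / 48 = 0.35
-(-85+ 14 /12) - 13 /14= 1741 /21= 82.90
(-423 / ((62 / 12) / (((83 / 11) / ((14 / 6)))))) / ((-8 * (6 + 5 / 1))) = 315981 / 105028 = 3.01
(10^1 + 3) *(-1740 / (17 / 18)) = -23950.59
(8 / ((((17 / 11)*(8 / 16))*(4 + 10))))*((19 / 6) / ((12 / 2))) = 418 / 1071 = 0.39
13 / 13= 1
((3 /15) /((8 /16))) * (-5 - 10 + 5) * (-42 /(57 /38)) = 112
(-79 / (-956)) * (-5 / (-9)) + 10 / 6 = 14735 / 8604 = 1.71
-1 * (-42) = 42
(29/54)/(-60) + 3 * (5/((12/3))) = 12121/3240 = 3.74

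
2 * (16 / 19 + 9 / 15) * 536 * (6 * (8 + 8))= 14098944 / 95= 148409.94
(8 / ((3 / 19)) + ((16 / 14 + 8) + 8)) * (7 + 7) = 2848 / 3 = 949.33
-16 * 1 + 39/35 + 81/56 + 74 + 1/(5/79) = 21381/280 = 76.36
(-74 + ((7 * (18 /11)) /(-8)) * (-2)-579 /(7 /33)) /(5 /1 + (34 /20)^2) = -21565450 /60753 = -354.97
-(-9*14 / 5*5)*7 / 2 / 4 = 441 / 4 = 110.25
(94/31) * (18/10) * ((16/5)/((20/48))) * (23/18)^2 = 68.44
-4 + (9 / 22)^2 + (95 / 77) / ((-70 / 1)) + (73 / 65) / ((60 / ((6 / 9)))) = -266224891 / 69369300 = -3.84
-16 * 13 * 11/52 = -44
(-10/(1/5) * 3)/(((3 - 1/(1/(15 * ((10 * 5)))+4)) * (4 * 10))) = -15005/11004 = -1.36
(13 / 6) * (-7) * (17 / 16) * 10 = -7735 / 48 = -161.15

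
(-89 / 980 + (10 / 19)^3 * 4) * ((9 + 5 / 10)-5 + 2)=3.20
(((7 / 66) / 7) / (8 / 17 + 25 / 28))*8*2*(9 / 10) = 5712 / 35695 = 0.16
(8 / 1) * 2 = 16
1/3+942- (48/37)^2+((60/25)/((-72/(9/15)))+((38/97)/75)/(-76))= 940.63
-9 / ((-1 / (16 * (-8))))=-1152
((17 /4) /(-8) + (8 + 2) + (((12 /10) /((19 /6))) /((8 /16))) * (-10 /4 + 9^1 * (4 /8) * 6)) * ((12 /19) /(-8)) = -255699 /115520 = -2.21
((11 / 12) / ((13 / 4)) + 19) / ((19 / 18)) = 4512 / 247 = 18.27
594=594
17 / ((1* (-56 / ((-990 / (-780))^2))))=-18513 / 37856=-0.49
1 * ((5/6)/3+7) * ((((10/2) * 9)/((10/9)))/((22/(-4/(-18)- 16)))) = -9301/44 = -211.39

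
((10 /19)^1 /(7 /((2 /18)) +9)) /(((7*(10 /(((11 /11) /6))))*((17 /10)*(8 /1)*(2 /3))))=5 /2604672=0.00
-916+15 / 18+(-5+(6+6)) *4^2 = -4819 / 6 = -803.17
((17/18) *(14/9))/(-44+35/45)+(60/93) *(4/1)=276391/108531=2.55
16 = 16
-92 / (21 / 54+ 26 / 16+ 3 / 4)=-6624 / 199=-33.29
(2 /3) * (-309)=-206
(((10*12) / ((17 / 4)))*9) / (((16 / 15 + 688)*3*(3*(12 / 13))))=975 / 21964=0.04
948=948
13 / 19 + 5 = 108 / 19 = 5.68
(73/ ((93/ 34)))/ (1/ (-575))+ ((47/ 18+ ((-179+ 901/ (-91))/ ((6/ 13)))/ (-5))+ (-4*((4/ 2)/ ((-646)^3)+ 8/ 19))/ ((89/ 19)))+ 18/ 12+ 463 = -4561656065958830/ 308280614481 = -14797.09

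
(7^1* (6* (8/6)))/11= 56/11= 5.09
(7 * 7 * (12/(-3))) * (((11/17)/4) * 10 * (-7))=37730/17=2219.41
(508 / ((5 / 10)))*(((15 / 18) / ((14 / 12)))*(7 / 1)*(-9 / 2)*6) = -137160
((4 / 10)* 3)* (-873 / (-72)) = 14.55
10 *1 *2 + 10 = 30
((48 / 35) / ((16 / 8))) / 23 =24 / 805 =0.03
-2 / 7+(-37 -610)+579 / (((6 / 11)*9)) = -66697 / 126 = -529.34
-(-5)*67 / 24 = 335 / 24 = 13.96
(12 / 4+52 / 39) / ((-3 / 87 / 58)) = -21866 / 3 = -7288.67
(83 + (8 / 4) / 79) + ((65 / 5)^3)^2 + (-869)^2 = 440982189 / 79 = 5582053.03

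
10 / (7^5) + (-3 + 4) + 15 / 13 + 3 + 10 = 3311109 / 218491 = 15.15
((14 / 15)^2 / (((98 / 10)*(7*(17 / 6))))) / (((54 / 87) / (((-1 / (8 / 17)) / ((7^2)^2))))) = -29 / 4537890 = -0.00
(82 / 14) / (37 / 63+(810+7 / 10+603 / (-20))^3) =2952000 / 239680510576253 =0.00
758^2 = 574564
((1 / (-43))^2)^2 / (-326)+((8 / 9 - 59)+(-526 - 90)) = -6761848207451 / 10030762134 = -674.11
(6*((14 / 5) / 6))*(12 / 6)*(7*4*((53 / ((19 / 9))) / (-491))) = -373968 / 46645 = -8.02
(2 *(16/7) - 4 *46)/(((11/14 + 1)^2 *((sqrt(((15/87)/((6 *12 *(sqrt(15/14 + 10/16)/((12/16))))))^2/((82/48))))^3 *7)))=-18326617294848 *sqrt(81795)/765625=-6845884743.43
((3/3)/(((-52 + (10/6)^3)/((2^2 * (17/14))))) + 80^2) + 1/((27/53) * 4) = 6188688965/966924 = 6400.39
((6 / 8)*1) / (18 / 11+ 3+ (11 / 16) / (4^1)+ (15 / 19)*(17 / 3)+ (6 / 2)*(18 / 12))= 3344 / 61449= 0.05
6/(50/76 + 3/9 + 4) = 684/569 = 1.20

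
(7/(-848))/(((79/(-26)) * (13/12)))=21/8374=0.00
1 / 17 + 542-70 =8025 / 17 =472.06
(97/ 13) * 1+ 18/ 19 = 2077/ 247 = 8.41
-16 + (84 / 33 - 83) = -1061 / 11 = -96.45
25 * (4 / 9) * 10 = 1000 / 9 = 111.11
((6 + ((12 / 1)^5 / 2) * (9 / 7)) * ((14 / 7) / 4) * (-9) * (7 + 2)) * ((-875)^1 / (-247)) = -5668916625 / 247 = -22951079.45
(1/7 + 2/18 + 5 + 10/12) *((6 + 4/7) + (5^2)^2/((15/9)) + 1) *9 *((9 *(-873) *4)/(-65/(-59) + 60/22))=-20947750002036/121765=-172034246.31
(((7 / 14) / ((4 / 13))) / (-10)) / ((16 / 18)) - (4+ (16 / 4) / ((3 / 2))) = -13151 / 1920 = -6.85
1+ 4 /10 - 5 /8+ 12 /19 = 1069 /760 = 1.41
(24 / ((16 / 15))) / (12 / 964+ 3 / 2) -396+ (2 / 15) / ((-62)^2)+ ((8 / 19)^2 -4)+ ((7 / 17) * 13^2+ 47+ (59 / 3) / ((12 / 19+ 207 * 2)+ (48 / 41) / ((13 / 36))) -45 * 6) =-538.31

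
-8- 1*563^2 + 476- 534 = -317035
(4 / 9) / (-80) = -1 / 180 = -0.01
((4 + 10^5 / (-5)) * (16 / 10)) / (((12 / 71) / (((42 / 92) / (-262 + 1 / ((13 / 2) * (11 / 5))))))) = 329.93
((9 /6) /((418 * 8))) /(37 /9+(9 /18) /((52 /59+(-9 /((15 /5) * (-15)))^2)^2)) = 5540643 /58055488304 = 0.00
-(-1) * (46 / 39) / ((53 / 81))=1242 / 689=1.80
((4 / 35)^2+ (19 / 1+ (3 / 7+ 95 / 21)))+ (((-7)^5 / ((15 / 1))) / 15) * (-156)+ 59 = 14376378 / 1225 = 11735.82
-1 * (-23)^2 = -529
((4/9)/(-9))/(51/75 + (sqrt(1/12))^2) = -400/6183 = -0.06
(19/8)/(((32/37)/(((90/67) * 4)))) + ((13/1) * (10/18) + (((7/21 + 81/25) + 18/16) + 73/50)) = 2714531/96480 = 28.14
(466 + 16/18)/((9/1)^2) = 4202/729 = 5.76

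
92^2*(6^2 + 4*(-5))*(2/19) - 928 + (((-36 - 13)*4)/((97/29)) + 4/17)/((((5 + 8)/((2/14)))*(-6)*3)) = 113992323992/8553363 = 13327.19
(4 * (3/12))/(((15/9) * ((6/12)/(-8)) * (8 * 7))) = -6/35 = -0.17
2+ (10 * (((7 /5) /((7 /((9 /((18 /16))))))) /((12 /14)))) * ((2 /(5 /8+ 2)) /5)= 218 /45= 4.84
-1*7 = -7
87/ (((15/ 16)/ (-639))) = -296496/ 5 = -59299.20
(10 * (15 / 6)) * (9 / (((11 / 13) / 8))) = 23400 / 11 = 2127.27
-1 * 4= -4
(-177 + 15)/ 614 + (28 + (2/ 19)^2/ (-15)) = 46107497/ 1662405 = 27.74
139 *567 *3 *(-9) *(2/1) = -4255902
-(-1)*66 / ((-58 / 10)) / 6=-55 / 29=-1.90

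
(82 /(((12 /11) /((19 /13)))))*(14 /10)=59983 /390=153.80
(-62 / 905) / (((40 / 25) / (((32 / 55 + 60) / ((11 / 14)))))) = -361522 / 109505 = -3.30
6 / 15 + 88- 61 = 137 / 5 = 27.40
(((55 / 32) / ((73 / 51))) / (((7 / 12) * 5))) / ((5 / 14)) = 1683 / 1460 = 1.15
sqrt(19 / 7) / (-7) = -sqrt(133) / 49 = -0.24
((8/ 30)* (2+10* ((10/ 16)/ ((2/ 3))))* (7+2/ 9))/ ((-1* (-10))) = 1183/ 540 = 2.19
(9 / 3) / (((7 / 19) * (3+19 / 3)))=171 / 196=0.87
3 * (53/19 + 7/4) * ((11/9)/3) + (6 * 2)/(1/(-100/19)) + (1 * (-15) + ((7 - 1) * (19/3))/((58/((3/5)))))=-2387479/33060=-72.22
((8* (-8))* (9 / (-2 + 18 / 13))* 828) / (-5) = -775008 / 5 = -155001.60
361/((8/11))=496.38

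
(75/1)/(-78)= -25/26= -0.96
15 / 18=5 / 6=0.83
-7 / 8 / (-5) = 7 / 40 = 0.18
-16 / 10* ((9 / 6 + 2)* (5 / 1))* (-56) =1568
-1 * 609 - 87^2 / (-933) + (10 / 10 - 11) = -189986 / 311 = -610.89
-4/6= -2/3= -0.67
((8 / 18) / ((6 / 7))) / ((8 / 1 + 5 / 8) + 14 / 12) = 112 / 2115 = 0.05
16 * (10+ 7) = 272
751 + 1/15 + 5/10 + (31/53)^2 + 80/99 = 2093237849/2780910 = 752.72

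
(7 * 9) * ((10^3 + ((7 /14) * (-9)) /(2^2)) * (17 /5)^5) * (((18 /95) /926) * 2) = 6433225821729 /549812500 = 11700.76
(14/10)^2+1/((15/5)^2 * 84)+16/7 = 4.25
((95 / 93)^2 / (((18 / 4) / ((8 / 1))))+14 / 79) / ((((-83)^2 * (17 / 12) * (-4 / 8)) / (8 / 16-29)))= 0.01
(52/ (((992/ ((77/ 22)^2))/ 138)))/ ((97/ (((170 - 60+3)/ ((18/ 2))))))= 1655563/ 144336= 11.47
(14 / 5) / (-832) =-7 / 2080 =-0.00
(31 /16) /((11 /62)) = 961 /88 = 10.92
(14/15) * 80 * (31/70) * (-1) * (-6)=992/5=198.40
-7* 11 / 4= -77 / 4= -19.25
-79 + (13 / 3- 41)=-115.67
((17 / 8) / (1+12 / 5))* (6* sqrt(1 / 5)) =3* sqrt(5) / 4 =1.68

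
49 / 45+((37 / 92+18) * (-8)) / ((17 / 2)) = -285581 / 17595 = -16.23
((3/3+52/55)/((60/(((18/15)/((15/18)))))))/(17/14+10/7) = 4494/254375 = 0.02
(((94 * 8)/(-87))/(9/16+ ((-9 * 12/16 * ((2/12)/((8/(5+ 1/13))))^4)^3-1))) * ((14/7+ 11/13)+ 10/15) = 812035659252759363542006628352/11700343469415543191944387551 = 69.40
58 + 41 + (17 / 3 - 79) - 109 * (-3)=1058 / 3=352.67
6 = 6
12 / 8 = 1.50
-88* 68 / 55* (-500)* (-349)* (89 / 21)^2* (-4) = 601539750400 / 441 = 1364035715.19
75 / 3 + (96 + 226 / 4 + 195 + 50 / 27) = 20215 / 54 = 374.35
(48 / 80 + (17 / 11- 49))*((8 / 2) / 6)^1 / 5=-6.25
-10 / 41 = -0.24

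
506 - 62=444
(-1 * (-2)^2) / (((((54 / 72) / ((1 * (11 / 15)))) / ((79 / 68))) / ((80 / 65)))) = -55616 / 9945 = -5.59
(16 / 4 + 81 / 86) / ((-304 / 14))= -2975 / 13072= -0.23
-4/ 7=-0.57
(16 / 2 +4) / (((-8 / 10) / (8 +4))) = -180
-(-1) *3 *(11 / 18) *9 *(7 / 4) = 231 / 8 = 28.88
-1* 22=-22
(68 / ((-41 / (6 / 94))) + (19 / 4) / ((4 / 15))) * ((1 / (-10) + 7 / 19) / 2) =27842481 / 11716160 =2.38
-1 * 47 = -47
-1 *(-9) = 9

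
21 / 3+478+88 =573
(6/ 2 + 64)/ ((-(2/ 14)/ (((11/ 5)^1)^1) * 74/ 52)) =-134134/ 185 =-725.05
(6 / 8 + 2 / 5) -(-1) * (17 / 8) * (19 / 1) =1661 / 40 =41.52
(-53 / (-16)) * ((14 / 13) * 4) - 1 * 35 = -20.73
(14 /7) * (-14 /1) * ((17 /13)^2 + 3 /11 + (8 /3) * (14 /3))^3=-393797246774259104 /4683447945891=-84082.76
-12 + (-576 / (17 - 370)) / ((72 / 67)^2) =-33635 / 3177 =-10.59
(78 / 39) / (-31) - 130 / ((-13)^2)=-336 / 403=-0.83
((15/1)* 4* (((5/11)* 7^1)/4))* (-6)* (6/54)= -31.82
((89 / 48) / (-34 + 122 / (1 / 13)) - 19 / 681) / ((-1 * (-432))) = -150535 / 2435125248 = -0.00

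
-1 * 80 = -80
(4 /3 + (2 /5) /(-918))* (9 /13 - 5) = -171304 /29835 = -5.74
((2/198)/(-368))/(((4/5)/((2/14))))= -5/1020096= -0.00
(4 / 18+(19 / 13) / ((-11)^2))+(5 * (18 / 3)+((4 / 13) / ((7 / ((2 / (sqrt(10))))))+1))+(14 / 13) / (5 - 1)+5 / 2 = 4 * sqrt(10) / 455+481388 / 14157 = 34.03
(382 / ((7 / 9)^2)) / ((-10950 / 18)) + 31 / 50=-14953 / 35770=-0.42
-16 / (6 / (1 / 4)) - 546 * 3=-1638.67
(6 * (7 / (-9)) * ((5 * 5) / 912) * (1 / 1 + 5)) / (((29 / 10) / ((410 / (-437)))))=179375 / 722361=0.25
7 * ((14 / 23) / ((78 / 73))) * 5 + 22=37619 / 897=41.94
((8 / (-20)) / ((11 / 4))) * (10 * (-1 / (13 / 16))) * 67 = 119.94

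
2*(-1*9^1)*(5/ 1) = -90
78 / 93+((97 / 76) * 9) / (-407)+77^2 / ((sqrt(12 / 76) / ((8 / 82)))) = 777169 / 958892+23716 * sqrt(57) / 123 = 1456.52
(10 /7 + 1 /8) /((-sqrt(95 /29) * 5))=-87 * sqrt(2755) /26600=-0.17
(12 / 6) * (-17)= -34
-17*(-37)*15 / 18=3145 / 6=524.17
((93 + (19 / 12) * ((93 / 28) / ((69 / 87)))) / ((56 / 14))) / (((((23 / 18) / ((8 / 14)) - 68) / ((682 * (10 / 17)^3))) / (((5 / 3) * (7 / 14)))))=-1930528875 / 44062963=-43.81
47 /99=0.47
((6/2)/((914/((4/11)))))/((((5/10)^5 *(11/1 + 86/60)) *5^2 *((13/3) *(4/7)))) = 6048/121879615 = 0.00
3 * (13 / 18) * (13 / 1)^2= 2197 / 6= 366.17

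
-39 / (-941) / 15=0.00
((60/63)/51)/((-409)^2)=20/179157951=0.00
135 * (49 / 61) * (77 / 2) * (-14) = -3565485 / 61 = -58450.57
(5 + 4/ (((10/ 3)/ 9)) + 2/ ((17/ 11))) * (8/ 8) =1453/ 85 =17.09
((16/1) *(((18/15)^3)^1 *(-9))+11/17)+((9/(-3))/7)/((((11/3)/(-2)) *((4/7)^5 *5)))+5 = -2901253551/11968000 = -242.42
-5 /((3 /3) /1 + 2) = -5 /3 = -1.67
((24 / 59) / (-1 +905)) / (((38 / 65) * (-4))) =-195 / 1013384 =-0.00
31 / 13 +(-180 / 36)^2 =356 / 13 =27.38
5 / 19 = 0.26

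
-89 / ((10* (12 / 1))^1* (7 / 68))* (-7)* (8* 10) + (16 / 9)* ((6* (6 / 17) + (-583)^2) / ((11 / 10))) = 931294184 / 1683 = 553353.64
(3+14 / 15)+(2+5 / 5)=104 / 15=6.93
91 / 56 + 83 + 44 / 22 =693 / 8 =86.62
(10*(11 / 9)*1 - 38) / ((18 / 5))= -580 / 81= -7.16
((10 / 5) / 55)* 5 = 2 / 11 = 0.18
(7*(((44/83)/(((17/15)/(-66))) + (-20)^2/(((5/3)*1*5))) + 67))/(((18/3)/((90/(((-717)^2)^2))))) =4154675/124303220796177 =0.00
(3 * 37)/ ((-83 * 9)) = -37/ 249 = -0.15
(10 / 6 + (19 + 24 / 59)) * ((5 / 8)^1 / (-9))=-9325 / 6372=-1.46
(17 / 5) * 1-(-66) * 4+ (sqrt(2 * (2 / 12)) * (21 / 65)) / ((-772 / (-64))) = 112 * sqrt(3) / 12545+ 1337 / 5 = 267.42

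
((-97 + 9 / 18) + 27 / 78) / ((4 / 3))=-1875 / 26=-72.12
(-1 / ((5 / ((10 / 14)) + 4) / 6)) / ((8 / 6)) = -9 / 22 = -0.41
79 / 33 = 2.39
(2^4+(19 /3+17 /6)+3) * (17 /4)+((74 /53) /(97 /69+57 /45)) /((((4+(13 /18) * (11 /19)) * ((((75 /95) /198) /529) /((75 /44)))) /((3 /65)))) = 15595639074907 /11518498056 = 1353.96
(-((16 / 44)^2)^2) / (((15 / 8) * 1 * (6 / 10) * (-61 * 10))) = 1024 / 40189545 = 0.00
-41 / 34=-1.21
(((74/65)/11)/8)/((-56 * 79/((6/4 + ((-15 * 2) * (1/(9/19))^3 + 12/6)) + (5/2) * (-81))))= 4327039/3074591520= 0.00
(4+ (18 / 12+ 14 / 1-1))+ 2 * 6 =30.50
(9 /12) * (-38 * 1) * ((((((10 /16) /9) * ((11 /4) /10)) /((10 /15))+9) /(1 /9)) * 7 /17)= -4149999 /4352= -953.58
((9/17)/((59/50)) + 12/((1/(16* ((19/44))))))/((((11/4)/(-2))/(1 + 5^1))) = -44144928/121363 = -363.74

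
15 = 15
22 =22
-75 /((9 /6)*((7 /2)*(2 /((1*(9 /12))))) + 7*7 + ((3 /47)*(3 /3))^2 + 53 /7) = -1159725 /1091309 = -1.06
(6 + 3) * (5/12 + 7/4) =39/2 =19.50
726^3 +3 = 382657179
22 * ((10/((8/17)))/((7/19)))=17765/14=1268.93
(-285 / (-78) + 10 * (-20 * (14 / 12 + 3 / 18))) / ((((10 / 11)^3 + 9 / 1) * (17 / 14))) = -191138255 / 8605077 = -22.21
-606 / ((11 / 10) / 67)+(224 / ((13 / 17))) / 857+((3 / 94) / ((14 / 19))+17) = -5950081146133 / 161277116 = -36893.52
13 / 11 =1.18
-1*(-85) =85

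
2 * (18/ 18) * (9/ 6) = 3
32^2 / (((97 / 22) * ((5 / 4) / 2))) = 180224 / 485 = 371.60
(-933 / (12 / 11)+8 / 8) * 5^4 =-2135625 / 4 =-533906.25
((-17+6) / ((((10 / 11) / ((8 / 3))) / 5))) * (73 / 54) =-17666 / 81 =-218.10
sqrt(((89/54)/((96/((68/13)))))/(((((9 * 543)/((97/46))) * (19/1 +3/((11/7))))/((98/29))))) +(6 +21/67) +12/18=7 * sqrt(3304795017810)/5085021240 +1403/201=6.98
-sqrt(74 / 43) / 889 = -sqrt(3182) / 38227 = -0.00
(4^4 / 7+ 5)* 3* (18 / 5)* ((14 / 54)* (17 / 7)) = 9894 / 35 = 282.69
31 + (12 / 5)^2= 919 / 25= 36.76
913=913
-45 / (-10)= 9 / 2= 4.50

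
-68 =-68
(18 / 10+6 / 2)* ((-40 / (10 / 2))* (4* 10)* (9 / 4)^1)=-3456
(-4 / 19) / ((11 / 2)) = -8 / 209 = -0.04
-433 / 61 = -7.10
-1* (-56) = 56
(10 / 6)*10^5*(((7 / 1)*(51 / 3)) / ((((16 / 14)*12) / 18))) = 26031250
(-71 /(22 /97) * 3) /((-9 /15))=34435 /22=1565.23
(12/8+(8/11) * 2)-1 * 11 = -177/22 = -8.05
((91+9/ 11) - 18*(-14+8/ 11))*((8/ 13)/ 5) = 29104/ 715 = 40.70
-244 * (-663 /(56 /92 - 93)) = -218868 /125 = -1750.94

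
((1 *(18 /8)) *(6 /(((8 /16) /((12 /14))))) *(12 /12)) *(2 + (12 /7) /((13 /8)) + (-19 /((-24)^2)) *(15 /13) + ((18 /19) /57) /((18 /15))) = 516132837 /7358624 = 70.14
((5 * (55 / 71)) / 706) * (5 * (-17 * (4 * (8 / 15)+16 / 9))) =-411400 / 225567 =-1.82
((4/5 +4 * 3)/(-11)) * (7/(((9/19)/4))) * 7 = -238336/495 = -481.49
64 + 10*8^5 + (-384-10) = 327350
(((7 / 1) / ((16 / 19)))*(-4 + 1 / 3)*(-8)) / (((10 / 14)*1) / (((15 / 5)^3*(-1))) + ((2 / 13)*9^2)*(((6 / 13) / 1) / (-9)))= -15576561 / 42514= -366.39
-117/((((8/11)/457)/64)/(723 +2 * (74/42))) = -23929444968/7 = -3418492138.29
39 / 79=0.49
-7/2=-3.50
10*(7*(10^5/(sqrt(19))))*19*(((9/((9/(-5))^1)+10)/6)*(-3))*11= -192500000*sqrt(19)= -839088046.63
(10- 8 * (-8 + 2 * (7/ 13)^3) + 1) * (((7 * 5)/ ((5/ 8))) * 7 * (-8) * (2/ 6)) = -499524032/ 6591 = -75788.81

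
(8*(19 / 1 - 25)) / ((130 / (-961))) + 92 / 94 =1086998 / 3055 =355.81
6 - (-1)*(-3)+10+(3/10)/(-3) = 129/10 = 12.90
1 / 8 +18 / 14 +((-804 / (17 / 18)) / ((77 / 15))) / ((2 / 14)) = -12141707 / 10472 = -1159.44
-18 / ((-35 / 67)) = 1206 / 35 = 34.46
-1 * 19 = -19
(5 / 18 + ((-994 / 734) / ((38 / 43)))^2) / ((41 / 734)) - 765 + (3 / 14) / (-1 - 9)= -4914250370279 / 6844278420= -718.01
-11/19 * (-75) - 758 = -13577/19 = -714.58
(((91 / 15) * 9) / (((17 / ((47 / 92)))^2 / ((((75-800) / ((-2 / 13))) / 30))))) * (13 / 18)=985194119 / 176118912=5.59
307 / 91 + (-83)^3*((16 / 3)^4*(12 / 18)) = -6820019100823 / 22113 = -308416727.75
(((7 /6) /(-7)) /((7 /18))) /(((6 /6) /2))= -6 /7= -0.86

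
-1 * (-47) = 47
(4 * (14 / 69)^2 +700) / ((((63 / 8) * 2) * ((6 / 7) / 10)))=66669680 / 128547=518.64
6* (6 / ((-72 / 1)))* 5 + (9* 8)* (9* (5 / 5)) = 1291 / 2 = 645.50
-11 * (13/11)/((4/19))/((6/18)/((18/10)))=-6669/20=-333.45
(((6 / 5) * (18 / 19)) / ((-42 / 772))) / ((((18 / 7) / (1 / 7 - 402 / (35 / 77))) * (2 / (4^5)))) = 3679105.42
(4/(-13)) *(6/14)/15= -4/455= -0.01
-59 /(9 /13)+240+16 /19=26611 /171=155.62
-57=-57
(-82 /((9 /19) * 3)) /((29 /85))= -132430 /783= -169.13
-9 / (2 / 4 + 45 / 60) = -36 / 5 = -7.20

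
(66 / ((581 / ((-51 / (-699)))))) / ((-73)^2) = 1122 / 721402717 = 0.00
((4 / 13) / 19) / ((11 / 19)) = 4 / 143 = 0.03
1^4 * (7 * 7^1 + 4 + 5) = 58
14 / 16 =7 / 8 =0.88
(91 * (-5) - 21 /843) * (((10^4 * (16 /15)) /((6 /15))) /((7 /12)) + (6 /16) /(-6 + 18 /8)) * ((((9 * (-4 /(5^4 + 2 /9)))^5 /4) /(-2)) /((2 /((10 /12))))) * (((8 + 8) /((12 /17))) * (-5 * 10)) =72464457440890353542400 /93248525731688390051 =777.11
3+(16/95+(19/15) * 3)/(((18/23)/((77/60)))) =975467/102600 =9.51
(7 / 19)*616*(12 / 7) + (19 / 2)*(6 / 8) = 60219 / 152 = 396.18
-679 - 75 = -754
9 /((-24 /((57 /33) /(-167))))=0.00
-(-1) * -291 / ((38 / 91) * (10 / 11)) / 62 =-291291 / 23560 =-12.36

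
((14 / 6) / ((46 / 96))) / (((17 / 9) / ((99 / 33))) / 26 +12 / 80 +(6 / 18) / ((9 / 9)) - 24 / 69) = 786240 / 25789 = 30.49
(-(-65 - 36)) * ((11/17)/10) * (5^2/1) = 5555/34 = 163.38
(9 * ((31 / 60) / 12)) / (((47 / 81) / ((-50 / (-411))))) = 4185 / 51512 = 0.08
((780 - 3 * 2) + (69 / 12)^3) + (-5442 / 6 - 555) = -31865 / 64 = -497.89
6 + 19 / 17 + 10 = 291 / 17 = 17.12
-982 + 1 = -981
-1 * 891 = -891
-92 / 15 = -6.13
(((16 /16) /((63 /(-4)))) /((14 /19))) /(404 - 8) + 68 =5937605 /87318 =68.00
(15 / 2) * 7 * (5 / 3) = 175 / 2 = 87.50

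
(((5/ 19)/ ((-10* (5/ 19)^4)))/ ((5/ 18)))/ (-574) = 61731/ 1793750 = 0.03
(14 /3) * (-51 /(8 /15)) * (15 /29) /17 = -1575 /116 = -13.58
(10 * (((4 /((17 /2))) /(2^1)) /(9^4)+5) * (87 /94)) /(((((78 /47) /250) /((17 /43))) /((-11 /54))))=-561.42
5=5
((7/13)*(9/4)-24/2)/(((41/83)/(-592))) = 6891324/533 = 12929.31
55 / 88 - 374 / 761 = 813 / 6088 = 0.13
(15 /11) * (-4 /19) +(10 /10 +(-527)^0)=358 /209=1.71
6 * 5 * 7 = 210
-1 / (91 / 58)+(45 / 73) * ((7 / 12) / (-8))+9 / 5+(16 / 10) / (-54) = 31224859 / 28697760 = 1.09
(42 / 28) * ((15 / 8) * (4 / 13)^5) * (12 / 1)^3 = 4976640 / 371293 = 13.40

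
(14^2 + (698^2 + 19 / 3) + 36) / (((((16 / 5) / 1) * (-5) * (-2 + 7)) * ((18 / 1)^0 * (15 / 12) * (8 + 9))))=-1462327 / 5100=-286.73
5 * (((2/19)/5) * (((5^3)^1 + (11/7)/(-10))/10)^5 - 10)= 50889469989406007699/1596665000000000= 31872.35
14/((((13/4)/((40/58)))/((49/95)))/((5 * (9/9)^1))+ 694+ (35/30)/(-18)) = 1481760/73639501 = 0.02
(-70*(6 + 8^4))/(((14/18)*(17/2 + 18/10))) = -3691800/103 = -35842.72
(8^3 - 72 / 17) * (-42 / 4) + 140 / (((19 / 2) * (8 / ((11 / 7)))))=-1721149 / 323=-5328.63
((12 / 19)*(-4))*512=-1293.47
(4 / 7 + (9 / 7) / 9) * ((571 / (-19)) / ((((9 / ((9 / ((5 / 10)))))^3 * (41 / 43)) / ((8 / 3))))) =-7856960 / 16359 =-480.28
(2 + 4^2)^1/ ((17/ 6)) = 108/ 17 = 6.35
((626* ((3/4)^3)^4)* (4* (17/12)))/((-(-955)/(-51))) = -48072558537/8011120640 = -6.00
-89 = -89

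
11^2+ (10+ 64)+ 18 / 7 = 1383 / 7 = 197.57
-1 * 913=-913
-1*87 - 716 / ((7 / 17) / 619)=-1076439.57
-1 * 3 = -3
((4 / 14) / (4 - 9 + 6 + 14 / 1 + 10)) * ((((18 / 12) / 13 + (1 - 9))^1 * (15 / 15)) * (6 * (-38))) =9348 / 455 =20.55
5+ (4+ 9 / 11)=108 / 11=9.82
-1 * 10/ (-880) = 1/ 88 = 0.01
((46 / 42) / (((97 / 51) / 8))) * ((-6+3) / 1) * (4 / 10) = -18768 / 3395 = -5.53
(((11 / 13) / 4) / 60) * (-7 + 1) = -11 / 520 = -0.02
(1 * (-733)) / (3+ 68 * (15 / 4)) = -733 / 258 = -2.84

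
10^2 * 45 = 4500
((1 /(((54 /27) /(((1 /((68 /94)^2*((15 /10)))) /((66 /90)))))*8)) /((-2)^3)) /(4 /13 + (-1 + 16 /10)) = -717925 /48015616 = -0.01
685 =685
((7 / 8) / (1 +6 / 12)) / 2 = 0.29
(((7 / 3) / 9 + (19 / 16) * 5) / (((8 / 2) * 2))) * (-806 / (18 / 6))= -1078831 / 5184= -208.11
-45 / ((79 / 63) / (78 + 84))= -459270 / 79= -5813.54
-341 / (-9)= 341 / 9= 37.89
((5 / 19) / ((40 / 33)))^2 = 1089 / 23104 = 0.05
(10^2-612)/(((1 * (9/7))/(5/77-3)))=115712/99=1168.81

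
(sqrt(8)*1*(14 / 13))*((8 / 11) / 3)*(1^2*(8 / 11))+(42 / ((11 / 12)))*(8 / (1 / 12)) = 1792*sqrt(2) / 4719+48384 / 11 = 4399.08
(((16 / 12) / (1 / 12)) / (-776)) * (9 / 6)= -3 / 97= -0.03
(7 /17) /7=0.06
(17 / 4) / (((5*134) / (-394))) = -3349 / 1340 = -2.50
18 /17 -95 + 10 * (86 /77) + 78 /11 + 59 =-21836 /1309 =-16.68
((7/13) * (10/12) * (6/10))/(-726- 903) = -7/42354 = -0.00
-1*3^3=-27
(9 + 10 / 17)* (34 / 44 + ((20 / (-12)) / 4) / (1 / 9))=-21353 / 748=-28.55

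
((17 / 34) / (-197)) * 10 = -5 / 197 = -0.03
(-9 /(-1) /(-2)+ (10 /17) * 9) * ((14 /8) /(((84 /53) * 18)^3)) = 148877 /2487324672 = 0.00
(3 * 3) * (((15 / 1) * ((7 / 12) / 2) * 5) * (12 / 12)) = 1575 / 8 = 196.88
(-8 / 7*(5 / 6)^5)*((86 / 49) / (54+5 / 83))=-11153125 / 747973926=-0.01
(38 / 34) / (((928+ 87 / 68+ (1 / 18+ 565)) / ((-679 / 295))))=-464436 / 269787235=-0.00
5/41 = 0.12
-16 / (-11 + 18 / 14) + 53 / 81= 3169 / 1377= 2.30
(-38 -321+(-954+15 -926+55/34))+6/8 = -151071/68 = -2221.63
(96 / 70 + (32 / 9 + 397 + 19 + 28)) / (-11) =-141412 / 3465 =-40.81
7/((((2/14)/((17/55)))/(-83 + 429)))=5240.33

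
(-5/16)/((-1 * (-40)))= -1/128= -0.01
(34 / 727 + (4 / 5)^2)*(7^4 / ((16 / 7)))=104892487 / 145400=721.41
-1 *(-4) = 4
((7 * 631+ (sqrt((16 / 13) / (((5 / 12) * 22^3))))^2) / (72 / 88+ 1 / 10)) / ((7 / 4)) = 2748.91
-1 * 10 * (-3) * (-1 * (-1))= 30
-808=-808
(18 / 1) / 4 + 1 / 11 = 101 / 22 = 4.59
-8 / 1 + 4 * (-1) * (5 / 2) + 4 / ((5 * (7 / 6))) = -606 / 35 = -17.31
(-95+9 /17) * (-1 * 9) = 14454 /17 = 850.24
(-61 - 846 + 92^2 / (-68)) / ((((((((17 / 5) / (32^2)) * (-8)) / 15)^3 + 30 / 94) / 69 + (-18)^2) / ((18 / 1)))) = -129372176056320000000 / 2257681837494296359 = -57.30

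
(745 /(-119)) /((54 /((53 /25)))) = -7897 /32130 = -0.25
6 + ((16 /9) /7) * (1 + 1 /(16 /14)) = 136 /21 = 6.48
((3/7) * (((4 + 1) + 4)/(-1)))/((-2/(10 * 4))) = 77.14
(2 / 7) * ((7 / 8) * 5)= 5 / 4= 1.25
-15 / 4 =-3.75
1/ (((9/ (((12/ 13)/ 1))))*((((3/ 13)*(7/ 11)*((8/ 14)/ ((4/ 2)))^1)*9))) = 22/ 81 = 0.27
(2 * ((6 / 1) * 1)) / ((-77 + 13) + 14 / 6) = -36 / 185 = -0.19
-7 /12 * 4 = -7 /3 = -2.33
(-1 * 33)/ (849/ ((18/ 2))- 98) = 9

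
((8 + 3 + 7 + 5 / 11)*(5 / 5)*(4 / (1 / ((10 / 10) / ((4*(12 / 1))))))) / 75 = 203 / 9900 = 0.02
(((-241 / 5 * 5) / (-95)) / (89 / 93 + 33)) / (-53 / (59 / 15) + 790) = 0.00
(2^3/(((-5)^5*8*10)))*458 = -229/15625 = -0.01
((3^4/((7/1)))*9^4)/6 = 177147/14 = 12653.36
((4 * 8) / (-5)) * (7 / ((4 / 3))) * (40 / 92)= -336 / 23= -14.61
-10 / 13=-0.77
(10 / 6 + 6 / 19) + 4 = 341 / 57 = 5.98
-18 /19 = -0.95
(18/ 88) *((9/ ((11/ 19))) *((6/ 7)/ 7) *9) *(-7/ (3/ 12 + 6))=-83106/ 21175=-3.92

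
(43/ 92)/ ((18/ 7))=0.18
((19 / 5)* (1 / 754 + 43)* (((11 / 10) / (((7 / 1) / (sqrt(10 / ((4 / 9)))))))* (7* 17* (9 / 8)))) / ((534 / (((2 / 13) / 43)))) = 1036790271* sqrt(10) / 30009803200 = 0.11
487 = 487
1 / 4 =0.25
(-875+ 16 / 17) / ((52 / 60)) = -1008.53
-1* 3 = -3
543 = 543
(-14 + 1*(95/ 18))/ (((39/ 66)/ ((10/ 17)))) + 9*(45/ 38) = 149285/ 75582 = 1.98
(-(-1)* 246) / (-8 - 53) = -246 / 61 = -4.03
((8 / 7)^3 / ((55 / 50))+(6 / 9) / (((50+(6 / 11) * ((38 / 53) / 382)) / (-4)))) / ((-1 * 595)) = -0.00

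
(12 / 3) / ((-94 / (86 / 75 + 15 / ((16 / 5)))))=-7001 / 28200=-0.25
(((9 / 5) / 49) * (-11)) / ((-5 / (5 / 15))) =33 / 1225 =0.03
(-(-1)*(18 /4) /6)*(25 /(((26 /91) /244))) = 32025 /2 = 16012.50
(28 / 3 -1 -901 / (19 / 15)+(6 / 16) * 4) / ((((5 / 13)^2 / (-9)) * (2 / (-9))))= -364898547 / 1900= -192051.87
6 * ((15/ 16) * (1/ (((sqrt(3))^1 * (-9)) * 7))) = -5 * sqrt(3)/ 168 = -0.05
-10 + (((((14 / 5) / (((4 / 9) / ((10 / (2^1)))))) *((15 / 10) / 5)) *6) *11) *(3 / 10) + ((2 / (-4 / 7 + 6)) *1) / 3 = 1010227 / 5700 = 177.23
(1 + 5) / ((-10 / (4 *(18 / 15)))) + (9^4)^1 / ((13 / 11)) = 1803339 / 325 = 5548.74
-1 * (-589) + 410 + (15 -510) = 504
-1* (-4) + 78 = 82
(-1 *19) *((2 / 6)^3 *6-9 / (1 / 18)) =27664 / 9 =3073.78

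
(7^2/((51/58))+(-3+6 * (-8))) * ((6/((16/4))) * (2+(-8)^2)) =467.82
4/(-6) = -2/3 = -0.67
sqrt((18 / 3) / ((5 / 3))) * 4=12 * sqrt(10) / 5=7.59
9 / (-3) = -3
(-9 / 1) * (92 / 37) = -828 / 37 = -22.38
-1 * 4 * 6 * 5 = -120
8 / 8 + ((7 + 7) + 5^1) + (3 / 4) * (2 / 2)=20.75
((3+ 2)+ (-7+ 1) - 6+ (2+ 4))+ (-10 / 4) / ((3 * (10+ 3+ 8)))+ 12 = 1381 / 126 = 10.96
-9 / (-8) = 9 / 8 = 1.12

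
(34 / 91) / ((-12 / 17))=-289 / 546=-0.53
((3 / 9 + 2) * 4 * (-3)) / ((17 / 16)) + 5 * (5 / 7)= -2711 / 119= -22.78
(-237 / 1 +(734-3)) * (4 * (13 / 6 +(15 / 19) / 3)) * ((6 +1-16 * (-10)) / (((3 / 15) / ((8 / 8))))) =12027340 / 3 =4009113.33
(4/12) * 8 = 8/3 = 2.67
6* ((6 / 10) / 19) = 18 / 95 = 0.19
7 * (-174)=-1218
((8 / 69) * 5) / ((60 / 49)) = 98 / 207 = 0.47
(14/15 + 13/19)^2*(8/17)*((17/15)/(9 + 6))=1700168/18275625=0.09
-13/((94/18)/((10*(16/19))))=-18720/893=-20.96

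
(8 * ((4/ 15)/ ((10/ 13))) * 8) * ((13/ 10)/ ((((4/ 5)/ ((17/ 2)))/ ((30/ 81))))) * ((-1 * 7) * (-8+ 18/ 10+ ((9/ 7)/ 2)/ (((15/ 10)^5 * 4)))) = 268407152/ 54675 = 4909.14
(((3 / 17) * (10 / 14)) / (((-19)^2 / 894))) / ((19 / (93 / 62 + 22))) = 315135 / 816221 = 0.39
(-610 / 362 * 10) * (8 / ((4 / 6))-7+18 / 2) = -42700 / 181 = -235.91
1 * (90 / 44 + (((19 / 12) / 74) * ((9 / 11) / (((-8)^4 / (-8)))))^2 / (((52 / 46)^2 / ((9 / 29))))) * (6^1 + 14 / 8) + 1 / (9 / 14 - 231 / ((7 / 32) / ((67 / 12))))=285127064961208733698049 / 17986702652778521559040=15.85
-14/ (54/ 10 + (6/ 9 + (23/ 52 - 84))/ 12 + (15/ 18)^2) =43680/ 2537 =17.22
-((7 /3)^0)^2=-1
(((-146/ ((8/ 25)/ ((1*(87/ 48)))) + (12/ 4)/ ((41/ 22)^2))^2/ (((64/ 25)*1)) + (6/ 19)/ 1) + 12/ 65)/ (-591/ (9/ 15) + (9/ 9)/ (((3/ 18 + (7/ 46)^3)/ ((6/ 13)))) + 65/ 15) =-36358724067373559719150617/ 133386692961360887152640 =-272.58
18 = 18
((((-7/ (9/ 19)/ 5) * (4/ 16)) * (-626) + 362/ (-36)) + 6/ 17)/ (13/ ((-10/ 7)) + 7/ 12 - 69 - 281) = -1385696/ 1097061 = -1.26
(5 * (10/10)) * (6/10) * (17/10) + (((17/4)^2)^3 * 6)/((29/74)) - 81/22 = 147362175033/1633280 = 90224.69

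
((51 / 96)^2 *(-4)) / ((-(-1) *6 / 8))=-289 / 192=-1.51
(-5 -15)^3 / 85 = -1600 / 17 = -94.12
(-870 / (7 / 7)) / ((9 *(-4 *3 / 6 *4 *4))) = 145 / 48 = 3.02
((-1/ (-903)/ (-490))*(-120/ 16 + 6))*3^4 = 0.00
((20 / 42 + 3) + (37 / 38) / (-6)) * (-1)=-1763 / 532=-3.31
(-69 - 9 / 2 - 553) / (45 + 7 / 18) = -11277 / 817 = -13.80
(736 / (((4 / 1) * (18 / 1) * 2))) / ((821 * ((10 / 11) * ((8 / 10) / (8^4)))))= 259072 / 7389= 35.06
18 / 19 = 0.95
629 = 629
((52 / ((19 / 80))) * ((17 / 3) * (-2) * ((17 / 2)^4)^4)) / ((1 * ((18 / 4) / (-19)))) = 53770617022611889671505 / 6912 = 7779313805354729408.49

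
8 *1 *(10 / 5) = 16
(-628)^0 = 1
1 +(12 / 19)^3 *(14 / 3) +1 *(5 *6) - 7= 172680 / 6859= 25.18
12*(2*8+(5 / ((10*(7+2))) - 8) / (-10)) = 3023 / 15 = 201.53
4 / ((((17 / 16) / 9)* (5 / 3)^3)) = 15552 / 2125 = 7.32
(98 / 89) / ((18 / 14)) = 686 / 801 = 0.86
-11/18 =-0.61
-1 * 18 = -18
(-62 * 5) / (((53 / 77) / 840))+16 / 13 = -260659552 / 689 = -378315.75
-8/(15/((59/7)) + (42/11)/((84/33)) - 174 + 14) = 944/18493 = 0.05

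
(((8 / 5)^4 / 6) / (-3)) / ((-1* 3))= 2048 / 16875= 0.12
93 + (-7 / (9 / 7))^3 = -49852 / 729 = -68.38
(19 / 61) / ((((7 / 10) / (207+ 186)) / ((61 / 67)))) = 159.21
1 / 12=0.08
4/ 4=1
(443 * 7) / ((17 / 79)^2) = 19353341 / 289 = 66966.58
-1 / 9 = -0.11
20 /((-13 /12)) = -240 /13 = -18.46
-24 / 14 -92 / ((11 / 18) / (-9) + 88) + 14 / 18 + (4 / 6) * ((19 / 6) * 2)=2.24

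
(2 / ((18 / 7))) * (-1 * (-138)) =322 / 3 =107.33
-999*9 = -8991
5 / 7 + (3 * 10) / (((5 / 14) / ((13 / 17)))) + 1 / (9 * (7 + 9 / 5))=3061279 / 47124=64.96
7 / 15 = 0.47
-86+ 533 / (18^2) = -27331 / 324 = -84.35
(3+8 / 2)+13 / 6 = 55 / 6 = 9.17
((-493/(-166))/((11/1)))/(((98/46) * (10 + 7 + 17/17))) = 11339/1610532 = 0.01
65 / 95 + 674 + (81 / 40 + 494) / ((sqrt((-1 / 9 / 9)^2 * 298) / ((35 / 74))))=12819 / 19 + 11249847 * sqrt(298) / 176416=1775.51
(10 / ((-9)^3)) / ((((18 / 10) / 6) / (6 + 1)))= -700 / 2187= -0.32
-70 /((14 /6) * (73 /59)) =-1770 /73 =-24.25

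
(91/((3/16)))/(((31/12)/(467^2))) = 1270150336/31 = 40972591.48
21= 21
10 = 10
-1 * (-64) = 64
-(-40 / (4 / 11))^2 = -12100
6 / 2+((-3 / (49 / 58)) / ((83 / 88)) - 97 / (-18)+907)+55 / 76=2537994199 / 2781828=912.35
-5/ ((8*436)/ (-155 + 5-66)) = 135/ 436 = 0.31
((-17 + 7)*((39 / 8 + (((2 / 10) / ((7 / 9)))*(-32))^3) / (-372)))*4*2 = -63143617 / 531650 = -118.77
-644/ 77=-92/ 11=-8.36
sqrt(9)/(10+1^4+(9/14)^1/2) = 84/317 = 0.26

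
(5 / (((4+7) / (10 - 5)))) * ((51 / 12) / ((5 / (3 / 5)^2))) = 153 / 220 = 0.70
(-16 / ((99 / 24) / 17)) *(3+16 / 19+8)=-163200 / 209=-780.86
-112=-112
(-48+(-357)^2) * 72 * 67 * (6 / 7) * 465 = 1714684962960 / 7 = 244954994708.57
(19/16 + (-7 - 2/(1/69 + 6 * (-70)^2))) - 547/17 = -20961571669/551779472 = -37.99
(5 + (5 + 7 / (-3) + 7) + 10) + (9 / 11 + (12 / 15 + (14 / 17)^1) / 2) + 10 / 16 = 604121 / 22440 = 26.92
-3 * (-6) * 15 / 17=270 / 17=15.88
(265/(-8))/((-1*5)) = 53/8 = 6.62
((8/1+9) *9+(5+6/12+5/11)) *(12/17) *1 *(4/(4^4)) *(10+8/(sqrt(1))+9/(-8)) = 1416285/47872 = 29.58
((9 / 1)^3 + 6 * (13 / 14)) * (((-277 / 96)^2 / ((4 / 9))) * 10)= 986351295 / 7168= 137604.81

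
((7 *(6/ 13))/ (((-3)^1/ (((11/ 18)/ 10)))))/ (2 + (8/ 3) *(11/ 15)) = -77/ 4628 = -0.02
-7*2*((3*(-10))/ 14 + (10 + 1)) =-124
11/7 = 1.57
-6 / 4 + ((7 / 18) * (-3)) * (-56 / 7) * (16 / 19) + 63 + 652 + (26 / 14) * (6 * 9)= 655673 / 798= 821.65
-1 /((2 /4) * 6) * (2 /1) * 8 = -16 /3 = -5.33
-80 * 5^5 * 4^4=-64000000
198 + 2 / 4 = 397 / 2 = 198.50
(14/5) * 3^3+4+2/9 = 3592/45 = 79.82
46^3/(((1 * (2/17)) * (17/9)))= 438012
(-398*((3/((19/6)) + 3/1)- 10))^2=2094892900/361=5803027.42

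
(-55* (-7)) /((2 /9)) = 3465 /2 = 1732.50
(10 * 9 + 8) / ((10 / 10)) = 98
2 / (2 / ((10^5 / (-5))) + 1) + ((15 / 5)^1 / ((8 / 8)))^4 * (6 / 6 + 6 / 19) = 108.58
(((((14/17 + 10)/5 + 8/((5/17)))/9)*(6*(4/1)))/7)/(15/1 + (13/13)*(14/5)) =6656/10591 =0.63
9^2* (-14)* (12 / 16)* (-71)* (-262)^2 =4145102262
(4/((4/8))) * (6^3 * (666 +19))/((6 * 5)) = 39456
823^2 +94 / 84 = 28447865 / 42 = 677330.12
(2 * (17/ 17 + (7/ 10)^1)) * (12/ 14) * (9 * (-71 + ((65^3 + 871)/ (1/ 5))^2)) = 248837165143146/ 5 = 49767433028629.20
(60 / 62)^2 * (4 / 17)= 3600 / 16337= 0.22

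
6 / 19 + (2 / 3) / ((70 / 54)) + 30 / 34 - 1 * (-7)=98494 / 11305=8.71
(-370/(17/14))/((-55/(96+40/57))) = 5710432/10659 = 535.74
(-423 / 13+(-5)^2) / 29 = -98 / 377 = -0.26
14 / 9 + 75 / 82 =2.47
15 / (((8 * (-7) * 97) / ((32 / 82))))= -30 / 27839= -0.00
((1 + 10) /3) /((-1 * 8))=-11 /24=-0.46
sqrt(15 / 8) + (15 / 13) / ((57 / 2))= 10 / 247 + sqrt(30) / 4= 1.41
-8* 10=-80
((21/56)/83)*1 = 3/664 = 0.00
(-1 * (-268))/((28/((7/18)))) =67/18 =3.72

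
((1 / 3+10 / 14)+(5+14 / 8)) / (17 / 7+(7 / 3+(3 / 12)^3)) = 10480 / 6421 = 1.63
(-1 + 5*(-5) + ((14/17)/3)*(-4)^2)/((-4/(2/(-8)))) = -551/408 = -1.35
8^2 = 64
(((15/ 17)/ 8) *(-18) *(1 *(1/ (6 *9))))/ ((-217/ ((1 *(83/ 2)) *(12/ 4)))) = 1245/ 59024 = 0.02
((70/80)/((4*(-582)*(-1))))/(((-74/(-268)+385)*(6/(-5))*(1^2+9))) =-469/5769007488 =-0.00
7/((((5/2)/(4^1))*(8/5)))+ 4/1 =11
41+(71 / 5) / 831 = 41.02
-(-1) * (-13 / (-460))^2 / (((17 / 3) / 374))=5577 / 105800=0.05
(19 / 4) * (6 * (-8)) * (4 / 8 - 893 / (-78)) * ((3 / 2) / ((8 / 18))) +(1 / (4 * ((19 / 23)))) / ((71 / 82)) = -322476983 / 35074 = -9194.19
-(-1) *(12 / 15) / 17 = 4 / 85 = 0.05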